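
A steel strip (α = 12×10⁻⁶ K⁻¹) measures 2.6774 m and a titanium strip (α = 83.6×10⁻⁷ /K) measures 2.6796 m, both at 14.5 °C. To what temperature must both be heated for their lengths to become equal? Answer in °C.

Equal length when α₁L₁ΔT − α₂L₂ΔT = L₂ − L₁ = 2.20×10⁻³ m
α₁L₁ = 3.21288×10⁻⁵, α₂L₂ = 2.2401456×10⁻⁵ → Δ(αL) = 9.727344×10⁻⁶ m/K
ΔT = 2.20×10⁻³ / 9.727344×10⁻⁶ = 226.167 K, so T = 14.5 + 226.167 = 240.667 °C

T = 240.7 °C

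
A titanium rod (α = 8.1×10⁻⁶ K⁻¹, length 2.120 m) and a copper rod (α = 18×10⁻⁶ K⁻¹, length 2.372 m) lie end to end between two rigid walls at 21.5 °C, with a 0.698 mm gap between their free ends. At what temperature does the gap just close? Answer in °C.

T = 33.2 °C

α₁L₁ = 1.7172×10⁻⁵ m/K, α₂L₂ = 4.2696×10⁻⁵ m/K → total 5.9868×10⁻⁵ m/K
ΔT = g/(α₁L₁+α₂L₂) = 6.98×10⁻⁴ / 5.9868×10⁻⁵ = 11.659 K
T = 21.5 + 11.659 = 33.159 °C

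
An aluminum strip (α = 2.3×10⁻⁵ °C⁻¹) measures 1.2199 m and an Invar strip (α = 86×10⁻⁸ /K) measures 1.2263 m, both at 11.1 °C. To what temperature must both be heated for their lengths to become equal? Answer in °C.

L₁(1 + α₁ΔT) = L₂(1 + α₂ΔT) ⇒ ΔT = (L₂ − L₁)/(α₁L₁ − α₂L₂)
L₂ − L₁ = 1.2263 − 1.2199 = 6.40×10⁻³ m
α₁L₁ − α₂L₂ = 2.3×10⁻⁵×1.2199 − 86×10⁻⁸×1.2263 = 2.7003082×10⁻⁵ m/K
ΔT = 6.40×10⁻³ / 2.7003082×10⁻⁵ = 237.010 K
T = 11.1 + 237.010 = 248.110 °C

T = 248.1 °C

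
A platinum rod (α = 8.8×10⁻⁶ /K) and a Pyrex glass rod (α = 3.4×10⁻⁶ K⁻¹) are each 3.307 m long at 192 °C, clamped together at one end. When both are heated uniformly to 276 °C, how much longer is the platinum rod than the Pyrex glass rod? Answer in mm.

1.50 mm

ΔT = 84 K
platinum: ΔL = 8.8×10⁻⁶ × 3.307 m × 84 = 2.4445×10⁻³ m = 2.4445 mm
Pyrex glass: ΔL = 3.4×10⁻⁶ × 3.307 m × 84 = 9.4448×10⁻⁴ m = 0.94448 mm
difference = 2.4445 − 0.94448 = 1.50002 mm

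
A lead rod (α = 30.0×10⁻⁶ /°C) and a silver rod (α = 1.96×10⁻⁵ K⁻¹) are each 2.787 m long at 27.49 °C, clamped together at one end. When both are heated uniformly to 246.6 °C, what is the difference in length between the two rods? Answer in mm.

6.35 mm

ΔT = 219.11 K
lead: ΔL = 30.0×10⁻⁶ × 2.787 m × 219.11 = 1.8320×10⁻² m = 18.320 mm
silver: ΔL = 1.96×10⁻⁵ × 2.787 m × 219.11 = 1.1969×10⁻² m = 11.969 mm
difference = 18.320 − 11.969 = 6.351 mm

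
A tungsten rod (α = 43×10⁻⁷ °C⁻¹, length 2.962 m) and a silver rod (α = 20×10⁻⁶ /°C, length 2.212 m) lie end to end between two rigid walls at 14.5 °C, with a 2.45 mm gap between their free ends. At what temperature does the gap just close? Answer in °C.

α₁L₁ = 1.27366×10⁻⁵ m/K, α₂L₂ = 4.424×10⁻⁵ m/K → total 5.69766×10⁻⁵ m/K
ΔT = g/(α₁L₁+α₂L₂) = 2.45×10⁻³ / 5.69766×10⁻⁵ = 43.000 K
T = 14.5 + 43.000 = 57.500 °C

T = 57.5 °C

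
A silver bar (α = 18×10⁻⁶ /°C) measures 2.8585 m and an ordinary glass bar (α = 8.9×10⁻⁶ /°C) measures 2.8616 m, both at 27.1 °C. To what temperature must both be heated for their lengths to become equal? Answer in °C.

T = 146.4 °C

Equal length when α₁L₁ΔT − α₂L₂ΔT = L₂ − L₁ = 3.10×10⁻³ m
α₁L₁ = 5.1453×10⁻⁵, α₂L₂ = 2.546824×10⁻⁵ → Δ(αL) = 2.598476×10⁻⁵ m/K
ΔT = 3.10×10⁻³ / 2.598476×10⁻⁵ = 119.301 K, so T = 27.1 + 119.301 = 146.401 °C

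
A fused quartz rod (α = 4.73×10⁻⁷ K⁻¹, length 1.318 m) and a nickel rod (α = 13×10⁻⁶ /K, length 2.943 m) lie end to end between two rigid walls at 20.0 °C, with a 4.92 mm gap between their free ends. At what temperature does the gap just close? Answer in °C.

T = 147 °C

Gap closes when ΔL₁ + ΔL₂ = 4.92 mm = 4.92×10⁻³ m
(α₁L₁ + α₂L₂)ΔT = g
α₁L₁ + α₂L₂ = 4.73×10⁻⁷×1.318 + 13×10⁻⁶×2.943 = 3.8882414×10⁻⁵ m/K
ΔT = 4.92×10⁻³ / 3.8882414×10⁻⁵ = 126.54 K
T = 20.0 + 126.54 = 146.54 °C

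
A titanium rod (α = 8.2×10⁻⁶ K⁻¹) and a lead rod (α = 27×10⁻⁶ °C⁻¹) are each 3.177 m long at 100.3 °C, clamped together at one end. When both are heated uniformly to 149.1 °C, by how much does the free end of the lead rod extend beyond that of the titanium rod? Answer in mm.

2.91 mm

ΔT = 48.8 K
titanium: ΔL = 8.2×10⁻⁶ × 3.177 m × 48.8 = 1.2713×10⁻³ m = 1.2713 mm
lead: ΔL = 27×10⁻⁶ × 3.177 m × 48.8 = 4.1860×10⁻³ m = 4.1860 mm
difference = 4.1860 − 1.2713 = 2.9147 mm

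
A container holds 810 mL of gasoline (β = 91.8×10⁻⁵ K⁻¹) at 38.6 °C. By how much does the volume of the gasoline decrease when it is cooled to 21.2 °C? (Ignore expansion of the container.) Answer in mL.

|ΔT| = |21.2 − 38.6| = 17.4 K
ΔV = βV₀ΔT = (91.8×10⁻⁵)(810)(17.4) = 12.9 mL

ΔV = 12.9 mL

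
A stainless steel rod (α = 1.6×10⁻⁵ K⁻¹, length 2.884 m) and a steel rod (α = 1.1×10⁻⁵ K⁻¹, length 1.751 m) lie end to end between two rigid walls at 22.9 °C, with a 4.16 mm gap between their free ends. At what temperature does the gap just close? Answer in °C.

T = 86.5 °C

α₁L₁ = 4.6144×10⁻⁵ m/K, α₂L₂ = 1.9261×10⁻⁵ m/K → total 6.5405×10⁻⁵ m/K
ΔT = g/(α₁L₁+α₂L₂) = 4.16×10⁻³ / 6.5405×10⁻⁵ = 63.604 K
T = 22.9 + 63.604 = 86.504 °C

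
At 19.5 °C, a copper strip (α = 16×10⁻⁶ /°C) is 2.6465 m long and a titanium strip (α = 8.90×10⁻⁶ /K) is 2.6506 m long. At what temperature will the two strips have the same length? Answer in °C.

T = 238.1 °C

L₁(1 + α₁ΔT) = L₂(1 + α₂ΔT) ⇒ ΔT = (L₂ − L₁)/(α₁L₁ − α₂L₂)
L₂ − L₁ = 2.6506 − 2.6465 = 4.10×10⁻³ m
α₁L₁ − α₂L₂ = 16×10⁻⁶×2.6465 − 8.90×10⁻⁶×2.6506 = 1.875366×10⁻⁵ m/K
ΔT = 4.10×10⁻³ / 1.875366×10⁻⁵ = 218.624 K
T = 19.5 + 218.624 = 238.124 °C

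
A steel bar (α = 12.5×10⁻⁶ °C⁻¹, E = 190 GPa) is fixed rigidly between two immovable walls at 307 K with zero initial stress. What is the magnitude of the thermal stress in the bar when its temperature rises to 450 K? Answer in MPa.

Fully constrained: the free strain ε = αΔT is blocked, so σ = Eε = EαΔT.
|ΔT| = 143 K
σ = 190×10⁹ × 12.5×10⁻⁶ × 143 = 3.40×10⁸ Pa

σ = 340 MPa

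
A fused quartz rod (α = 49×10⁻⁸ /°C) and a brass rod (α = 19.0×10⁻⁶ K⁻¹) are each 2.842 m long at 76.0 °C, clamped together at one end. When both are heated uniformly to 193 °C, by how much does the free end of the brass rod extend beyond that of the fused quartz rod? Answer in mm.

ΔT = 117.0 K
fused quartz: ΔL = 49×10⁻⁸ × 2.842 m × 117.0 = 1.6293×10⁻⁴ m = 0.16293 mm
brass: ΔL = 19.0×10⁻⁶ × 2.842 m × 117.0 = 6.3178×10⁻³ m = 6.3178 mm
difference = 6.3178 − 0.16293 = 6.15487 mm

6.15 mm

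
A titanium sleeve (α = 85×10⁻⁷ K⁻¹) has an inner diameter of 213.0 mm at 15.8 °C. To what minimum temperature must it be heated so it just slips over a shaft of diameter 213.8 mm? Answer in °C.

Required Δd = 213.8 − 213.0 = 0.8 mm
Δd = αd₀ΔT ⇒ ΔT = Δd/(αd₀) = 0.8 / (85×10⁻⁷ × 213.0) = 441.87 K
T_min = 15.8 + 441.87 = 457.67 °C

T = 458 °C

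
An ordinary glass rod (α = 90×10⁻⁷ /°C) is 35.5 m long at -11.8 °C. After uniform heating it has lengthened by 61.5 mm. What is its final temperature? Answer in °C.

ΔL = αL₀ΔT ⇒ ΔT = ΔL / (αL₀)
ΔT = 61.5×10⁻³ m / (90×10⁻⁷ × 35.5 m) = 192.49 K
T = -11.8 + 192.49 = 180.69 °C

T = 181 °C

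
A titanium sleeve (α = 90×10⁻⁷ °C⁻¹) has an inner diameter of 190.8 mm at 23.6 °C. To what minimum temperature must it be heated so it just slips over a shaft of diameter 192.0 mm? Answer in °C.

T = 722 °C

Required Δd = 192.0 − 190.8 = 1.2 mm
Δd = αd₀ΔT ⇒ ΔT = Δd/(αd₀) = 1.2 / (90×10⁻⁷ × 190.8) = 698.81 K
T_min = 23.6 + 698.81 = 722.41 °C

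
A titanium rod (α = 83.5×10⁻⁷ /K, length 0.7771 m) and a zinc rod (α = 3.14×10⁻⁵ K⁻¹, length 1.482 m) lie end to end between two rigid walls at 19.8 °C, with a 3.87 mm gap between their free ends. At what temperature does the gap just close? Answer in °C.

Gap closes when ΔL₁ + ΔL₂ = 3.87 mm = 3.87×10⁻³ m
(α₁L₁ + α₂L₂)ΔT = g
α₁L₁ + α₂L₂ = 83.5×10⁻⁷×0.7771 + 3.14×10⁻⁵×1.482 = 5.3023585×10⁻⁵ m/K
ΔT = 3.87×10⁻³ / 5.3023585×10⁻⁵ = 72.986 K
T = 19.8 + 72.986 = 92.786 °C

T = 92.8 °C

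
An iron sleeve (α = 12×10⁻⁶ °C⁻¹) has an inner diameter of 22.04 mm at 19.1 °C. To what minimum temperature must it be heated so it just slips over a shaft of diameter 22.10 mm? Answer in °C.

Required Δd = 22.10 − 22.04 = 0.06 mm
Δd = αd₀ΔT ⇒ ΔT = Δd/(αd₀) = 0.06 / (12×10⁻⁶ × 22.04) = 226.86 K
T_min = 19.1 + 226.86 = 245.96 °C

T = 246 °C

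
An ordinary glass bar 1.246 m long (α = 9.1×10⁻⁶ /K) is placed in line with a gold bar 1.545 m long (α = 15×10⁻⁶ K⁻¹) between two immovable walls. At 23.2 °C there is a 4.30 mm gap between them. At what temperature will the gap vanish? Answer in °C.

Gap closes when ΔL₁ + ΔL₂ = 4.30 mm = 4.30×10⁻³ m
(α₁L₁ + α₂L₂)ΔT = g
α₁L₁ + α₂L₂ = 9.1×10⁻⁶×1.246 + 15×10⁻⁶×1.545 = 3.45136×10⁻⁵ m/K
ΔT = 4.30×10⁻³ / 3.45136×10⁻⁵ = 124.59 K
T = 23.2 + 124.59 = 147.79 °C

T = 148 °C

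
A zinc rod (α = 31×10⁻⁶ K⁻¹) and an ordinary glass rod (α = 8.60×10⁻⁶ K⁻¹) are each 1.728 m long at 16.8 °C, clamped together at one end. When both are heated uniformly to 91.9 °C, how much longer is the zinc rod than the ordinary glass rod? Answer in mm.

ΔT = 75.1 K
zinc: ΔL = 31×10⁻⁶ × 1.728 m × 75.1 = 4.0230×10⁻³ m = 4.0230 mm
ordinary glass: ΔL = 8.60×10⁻⁶ × 1.728 m × 75.1 = 1.1160×10⁻³ m = 1.1160 mm
difference = 4.0230 − 1.1160 = 2.907 mm

2.91 mm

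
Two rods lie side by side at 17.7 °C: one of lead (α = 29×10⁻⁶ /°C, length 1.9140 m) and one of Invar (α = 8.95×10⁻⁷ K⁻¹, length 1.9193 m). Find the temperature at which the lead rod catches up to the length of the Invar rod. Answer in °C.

L₁(1 + α₁ΔT) = L₂(1 + α₂ΔT) ⇒ ΔT = (L₂ − L₁)/(α₁L₁ − α₂L₂)
L₂ − L₁ = 1.9193 − 1.9140 = 5.30×10⁻³ m
α₁L₁ − α₂L₂ = 29×10⁻⁶×1.9140 − 8.95×10⁻⁷×1.9193 = 5.37882265×10⁻⁵ m/K
ΔT = 5.30×10⁻³ / 5.37882265×10⁻⁵ = 98.535 K
T = 17.7 + 98.535 = 116.235 °C

T = 116.2 °C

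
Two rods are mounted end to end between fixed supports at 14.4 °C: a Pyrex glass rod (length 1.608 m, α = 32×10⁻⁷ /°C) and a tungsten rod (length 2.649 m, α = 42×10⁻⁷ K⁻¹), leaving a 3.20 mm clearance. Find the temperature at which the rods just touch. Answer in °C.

T = 211 °C

α₁L₁ = 5.1456×10⁻⁶ m/K, α₂L₂ = 1.11258×10⁻⁵ m/K → total 1.62714×10⁻⁵ m/K
ΔT = g/(α₁L₁+α₂L₂) = 3.20×10⁻³ / 1.62714×10⁻⁵ = 196.66 K
T = 14.4 + 196.66 = 211.06 °C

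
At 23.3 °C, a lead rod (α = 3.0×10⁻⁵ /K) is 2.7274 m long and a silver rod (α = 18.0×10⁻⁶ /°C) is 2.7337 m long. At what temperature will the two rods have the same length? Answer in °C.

L₁(1 + α₁ΔT) = L₂(1 + α₂ΔT) ⇒ ΔT = (L₂ − L₁)/(α₁L₁ − α₂L₂)
L₂ − L₁ = 2.7337 − 2.7274 = 6.30×10⁻³ m
α₁L₁ − α₂L₂ = 3.0×10⁻⁵×2.7274 − 18.0×10⁻⁶×2.7337 = 3.26154×10⁻⁵ m/K
ΔT = 6.30×10⁻³ / 3.26154×10⁻⁵ = 193.160 K
T = 23.3 + 193.160 = 216.460 °C

T = 216.5 °C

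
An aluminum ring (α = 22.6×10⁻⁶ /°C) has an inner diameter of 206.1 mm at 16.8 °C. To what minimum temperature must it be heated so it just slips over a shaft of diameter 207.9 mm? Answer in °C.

Required Δd = 207.9 − 206.1 = 1.8 mm
Δd = αd₀ΔT ⇒ ΔT = Δd/(αd₀) = 1.8 / (22.6×10⁻⁶ × 206.1) = 386.44 K
T_min = 16.8 + 386.44 = 403.24 °C

T = 403 °C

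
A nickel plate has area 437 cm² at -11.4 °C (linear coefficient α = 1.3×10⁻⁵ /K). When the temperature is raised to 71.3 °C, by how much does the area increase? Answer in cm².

ΔA = 0.940 cm²

Area coefficient ≈ 2α; |ΔT| = 82.7 K
ΔA = 2αA₀ΔT = 2(1.3×10⁻⁵)(437)(82.7) = 0.940 cm²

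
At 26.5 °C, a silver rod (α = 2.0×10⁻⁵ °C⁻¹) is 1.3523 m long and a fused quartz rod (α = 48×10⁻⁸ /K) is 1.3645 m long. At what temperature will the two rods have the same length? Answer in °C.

T = 488.8 °C

Equal length when α₁L₁ΔT − α₂L₂ΔT = L₂ − L₁ = 1.22×10⁻² m
α₁L₁ = 2.7046×10⁻⁵, α₂L₂ = 6.5496×10⁻⁷ → Δ(αL) = 2.639104×10⁻⁵ m/K
ΔT = 1.22×10⁻² / 2.639104×10⁻⁵ = 462.278 K, so T = 26.5 + 462.278 = 488.778 °C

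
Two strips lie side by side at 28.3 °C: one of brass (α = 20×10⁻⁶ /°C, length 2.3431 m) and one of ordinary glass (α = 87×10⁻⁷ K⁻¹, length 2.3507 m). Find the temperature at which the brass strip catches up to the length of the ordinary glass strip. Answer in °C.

Equal length when α₁L₁ΔT − α₂L₂ΔT = L₂ − L₁ = 7.60×10⁻³ m
α₁L₁ = 4.6862×10⁻⁵, α₂L₂ = 2.045109×10⁻⁵ → Δ(αL) = 2.641091×10⁻⁵ m/K
ΔT = 7.60×10⁻³ / 2.641091×10⁻⁵ = 287.760 K, so T = 28.3 + 287.760 = 316.060 °C

T = 316.1 °C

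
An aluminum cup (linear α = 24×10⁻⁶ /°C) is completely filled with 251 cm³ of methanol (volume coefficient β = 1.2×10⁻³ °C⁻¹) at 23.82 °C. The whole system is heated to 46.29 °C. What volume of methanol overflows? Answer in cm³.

The cup also expands: β_container ≈ 3α = 7.2×10⁻⁵ /K
Net overflow = V₀(β_liq − 3α_cont)ΔT
β − 3α = 1.20×10⁻³ − 7.2×10⁻⁵ = 1.128×10⁻³ /K; ΔT = 22.47 K
ΔV = 251 × 1.128×10⁻³ × 22.47 = 6.36 cm³

6.36 cm³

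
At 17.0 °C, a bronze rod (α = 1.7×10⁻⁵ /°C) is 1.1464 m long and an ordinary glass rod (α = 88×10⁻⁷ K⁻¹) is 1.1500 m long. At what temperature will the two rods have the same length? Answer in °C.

L₁(1 + α₁ΔT) = L₂(1 + α₂ΔT) ⇒ ΔT = (L₂ − L₁)/(α₁L₁ − α₂L₂)
L₂ − L₁ = 1.1500 − 1.1464 = 3.60×10⁻³ m
α₁L₁ − α₂L₂ = 1.7×10⁻⁵×1.1464 − 88×10⁻⁷×1.1500 = 9.3688×10⁻⁶ m/K
ΔT = 3.60×10⁻³ / 9.3688×10⁻⁶ = 384.254 K
T = 17.0 + 384.254 = 401.254 °C

T = 401.3 °C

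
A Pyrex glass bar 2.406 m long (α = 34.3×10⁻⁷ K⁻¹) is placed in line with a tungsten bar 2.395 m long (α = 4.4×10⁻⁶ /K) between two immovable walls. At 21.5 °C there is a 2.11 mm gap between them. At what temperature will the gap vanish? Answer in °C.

T = 134 °C

Gap closes when ΔL₁ + ΔL₂ = 2.11 mm = 2.11×10⁻³ m
(α₁L₁ + α₂L₂)ΔT = g
α₁L₁ + α₂L₂ = 34.3×10⁻⁷×2.406 + 4.4×10⁻⁶×2.395 = 1.879058×10⁻⁵ m/K
ΔT = 2.11×10⁻³ / 1.879058×10⁻⁵ = 112.29 K
T = 21.5 + 112.29 = 133.79 °C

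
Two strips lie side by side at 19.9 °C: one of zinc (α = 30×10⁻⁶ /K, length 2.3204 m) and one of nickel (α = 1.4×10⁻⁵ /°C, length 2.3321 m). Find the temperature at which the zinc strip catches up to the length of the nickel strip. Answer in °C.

Equal length when α₁L₁ΔT − α₂L₂ΔT = L₂ − L₁ = 1.17×10⁻² m
α₁L₁ = 6.9612×10⁻⁵, α₂L₂ = 3.26494×10⁻⁵ → Δ(αL) = 3.69626×10⁻⁵ m/K
ΔT = 1.17×10⁻² / 3.69626×10⁻⁵ = 316.536 K, so T = 19.9 + 316.536 = 336.436 °C

T = 336.4 °C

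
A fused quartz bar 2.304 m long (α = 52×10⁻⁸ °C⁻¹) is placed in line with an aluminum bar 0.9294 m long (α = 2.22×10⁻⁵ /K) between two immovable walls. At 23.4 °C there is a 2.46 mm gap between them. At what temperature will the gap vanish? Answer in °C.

T = 136 °C

Gap closes when ΔL₁ + ΔL₂ = 2.46 mm = 2.46×10⁻³ m
(α₁L₁ + α₂L₂)ΔT = g
α₁L₁ + α₂L₂ = 52×10⁻⁸×2.304 + 2.22×10⁻⁵×0.9294 = 2.183076×10⁻⁵ m/K
ΔT = 2.46×10⁻³ / 2.183076×10⁻⁵ = 112.69 K
T = 23.4 + 112.69 = 136.09 °C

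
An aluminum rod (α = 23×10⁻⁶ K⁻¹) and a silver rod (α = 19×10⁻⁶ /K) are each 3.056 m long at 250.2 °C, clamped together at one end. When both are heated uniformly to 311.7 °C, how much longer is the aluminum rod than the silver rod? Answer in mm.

ΔT = 61.5 K
aluminum: ΔL = 23×10⁻⁶ × 3.056 m × 61.5 = 4.3227×10⁻³ m = 4.3227 mm
silver: ΔL = 19×10⁻⁶ × 3.056 m × 61.5 = 3.5709×10⁻³ m = 3.5709 mm
difference = 4.3227 − 3.5709 = 0.7518 mm

0.752 mm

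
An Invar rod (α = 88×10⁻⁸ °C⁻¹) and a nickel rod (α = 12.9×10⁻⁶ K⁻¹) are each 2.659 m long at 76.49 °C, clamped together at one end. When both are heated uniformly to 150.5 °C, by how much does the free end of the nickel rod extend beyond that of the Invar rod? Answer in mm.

2.37 mm

ΔT = 74.01 K
Invar: ΔL = 88×10⁻⁸ × 2.659 m × 74.01 = 1.7318×10⁻⁴ m = 0.17318 mm
nickel: ΔL = 12.9×10⁻⁶ × 2.659 m × 74.01 = 2.5386×10⁻³ m = 2.5386 mm
difference = 2.5386 − 0.17318 = 2.36542 mm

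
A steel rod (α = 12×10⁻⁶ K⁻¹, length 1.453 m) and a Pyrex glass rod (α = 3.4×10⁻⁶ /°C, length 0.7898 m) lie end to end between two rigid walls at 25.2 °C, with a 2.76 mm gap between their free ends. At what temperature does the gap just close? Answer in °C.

T = 162 °C

Gap closes when ΔL₁ + ΔL₂ = 2.76 mm = 2.76×10⁻³ m
(α₁L₁ + α₂L₂)ΔT = g
α₁L₁ + α₂L₂ = 12×10⁻⁶×1.453 + 3.4×10⁻⁶×0.7898 = 2.012132×10⁻⁵ m/K
ΔT = 2.76×10⁻³ / 2.012132×10⁻⁵ = 137.17 K
T = 25.2 + 137.17 = 162.37 °C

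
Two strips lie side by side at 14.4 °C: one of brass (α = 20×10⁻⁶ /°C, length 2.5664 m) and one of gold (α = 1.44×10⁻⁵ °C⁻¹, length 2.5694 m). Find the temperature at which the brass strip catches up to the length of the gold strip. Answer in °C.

T = 223.8 °C

Equal length when α₁L₁ΔT − α₂L₂ΔT = L₂ − L₁ = 3.00×10⁻³ m
α₁L₁ = 5.1328×10⁻⁵, α₂L₂ = 3.699936×10⁻⁵ → Δ(αL) = 1.432864×10⁻⁵ m/K
ΔT = 3.00×10⁻³ / 1.432864×10⁻⁵ = 209.371 K, so T = 14.4 + 209.371 = 223.771 °C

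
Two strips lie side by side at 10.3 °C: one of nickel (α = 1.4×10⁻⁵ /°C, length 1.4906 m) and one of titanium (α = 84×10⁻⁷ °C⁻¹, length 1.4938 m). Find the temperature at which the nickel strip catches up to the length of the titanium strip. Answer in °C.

L₁(1 + α₁ΔT) = L₂(1 + α₂ΔT) ⇒ ΔT = (L₂ − L₁)/(α₁L₁ − α₂L₂)
L₂ − L₁ = 1.4938 − 1.4906 = 3.20×10⁻³ m
α₁L₁ − α₂L₂ = 1.4×10⁻⁵×1.4906 − 84×10⁻⁷×1.4938 = 8.32048×10⁻⁶ m/K
ΔT = 3.20×10⁻³ / 8.32048×10⁻⁶ = 384.593 K
T = 10.3 + 384.593 = 394.893 °C

T = 394.9 °C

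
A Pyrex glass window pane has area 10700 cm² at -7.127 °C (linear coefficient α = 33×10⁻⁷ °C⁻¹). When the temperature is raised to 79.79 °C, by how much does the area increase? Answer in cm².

ΔA = 6.14 cm²

Area coefficient ≈ 2α; |ΔT| = 86.917 K
ΔA = 2αA₀ΔT = 2(33×10⁻⁷)(10700)(86.917) = 6.14 cm²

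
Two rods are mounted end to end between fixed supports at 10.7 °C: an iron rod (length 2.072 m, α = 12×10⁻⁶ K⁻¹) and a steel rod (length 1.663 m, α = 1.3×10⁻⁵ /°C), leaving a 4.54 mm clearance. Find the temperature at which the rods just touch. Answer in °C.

T = 108 °C

α₁L₁ = 2.4864×10⁻⁵ m/K, α₂L₂ = 2.1619×10⁻⁵ m/K → total 4.6483×10⁻⁵ m/K
ΔT = g/(α₁L₁+α₂L₂) = 4.54×10⁻³ / 4.6483×10⁻⁵ = 97.67 K
T = 10.7 + 97.67 = 108.37 °C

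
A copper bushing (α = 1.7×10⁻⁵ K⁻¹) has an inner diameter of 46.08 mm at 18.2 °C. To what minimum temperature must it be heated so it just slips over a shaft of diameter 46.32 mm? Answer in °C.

Required Δd = 46.32 − 46.08 = 0.24 mm
Δd = αd₀ΔT ⇒ ΔT = Δd/(αd₀) = 0.24 / (1.7×10⁻⁵ × 46.08) = 306.37 K
T_min = 18.2 + 306.37 = 324.57 °C

T = 325 °C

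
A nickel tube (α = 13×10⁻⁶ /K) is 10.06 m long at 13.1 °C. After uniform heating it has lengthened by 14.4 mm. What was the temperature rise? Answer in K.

ΔL = αL₀ΔT ⇒ ΔT = ΔL / (αL₀)
ΔT = 14.4×10⁻³ m / (13×10⁻⁶ × 10.06 m) = 110.11 K

ΔT = 110 K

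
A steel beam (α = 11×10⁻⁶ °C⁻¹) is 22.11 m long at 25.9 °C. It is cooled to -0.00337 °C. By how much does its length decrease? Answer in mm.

|ΔT| = |-0.00337 − 25.9| = 25.90337 K
ΔL = αL₀ΔT = (11×10⁻⁶)(22.11)(25.90337) = 6.30×10⁻³ m

ΔL = 6.30 mm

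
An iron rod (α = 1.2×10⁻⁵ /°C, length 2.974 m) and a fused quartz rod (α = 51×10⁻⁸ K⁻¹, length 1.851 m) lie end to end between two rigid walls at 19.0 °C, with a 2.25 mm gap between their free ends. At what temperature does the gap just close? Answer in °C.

α₁L₁ = 3.5688×10⁻⁵ m/K, α₂L₂ = 9.4401×10⁻⁷ m/K → total 3.663201×10⁻⁵ m/K
ΔT = g/(α₁L₁+α₂L₂) = 2.25×10⁻³ / 3.663201×10⁻⁵ = 61.422 K
T = 19.0 + 61.422 = 80.422 °C

T = 80.4 °C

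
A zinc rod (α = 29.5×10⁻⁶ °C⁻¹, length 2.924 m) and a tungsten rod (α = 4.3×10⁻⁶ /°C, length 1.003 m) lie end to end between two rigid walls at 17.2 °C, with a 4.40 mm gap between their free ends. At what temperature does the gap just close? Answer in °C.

T = 65.8 °C

α₁L₁ = 8.6258×10⁻⁵ m/K, α₂L₂ = 4.3129×10⁻⁶ m/K → total 9.05709×10⁻⁵ m/K
ΔT = g/(α₁L₁+α₂L₂) = 4.40×10⁻³ / 9.05709×10⁻⁵ = 48.581 K
T = 17.2 + 48.581 = 65.781 °C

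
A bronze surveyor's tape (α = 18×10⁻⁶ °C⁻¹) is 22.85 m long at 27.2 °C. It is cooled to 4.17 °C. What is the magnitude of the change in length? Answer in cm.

|ΔT| = |4.17 − 27.2| = 23.03 K
ΔL = αL₀ΔT = (18×10⁻⁶)(22.85)(23.03) = 9.47×10⁻³ m

ΔL = 0.947 cm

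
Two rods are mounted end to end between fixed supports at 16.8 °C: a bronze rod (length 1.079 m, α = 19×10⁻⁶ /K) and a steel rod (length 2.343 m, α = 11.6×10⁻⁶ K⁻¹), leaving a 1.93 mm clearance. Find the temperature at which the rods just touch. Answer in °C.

α₁L₁ = 2.0501×10⁻⁵ m/K, α₂L₂ = 2.71788×10⁻⁵ m/K → total 4.76798×10⁻⁵ m/K
ΔT = g/(α₁L₁+α₂L₂) = 1.93×10⁻³ / 4.76798×10⁻⁵ = 40.478 K
T = 16.8 + 40.478 = 57.278 °C

T = 57.3 °C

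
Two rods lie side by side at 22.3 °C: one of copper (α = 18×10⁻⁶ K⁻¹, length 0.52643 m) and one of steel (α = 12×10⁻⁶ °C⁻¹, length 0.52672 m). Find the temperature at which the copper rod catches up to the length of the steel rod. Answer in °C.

T = 114.2 °C

L₁(1 + α₁ΔT) = L₂(1 + α₂ΔT) ⇒ ΔT = (L₂ − L₁)/(α₁L₁ − α₂L₂)
L₂ − L₁ = 0.52672 − 0.52643 = 2.90×10⁻⁴ m
α₁L₁ − α₂L₂ = 18×10⁻⁶×0.52643 − 12×10⁻⁶×0.52672 = 3.1551×10⁻⁶ m/K
ΔT = 2.90×10⁻⁴ / 3.1551×10⁻⁶ = 91.915 K
T = 22.3 + 91.915 = 114.215 °C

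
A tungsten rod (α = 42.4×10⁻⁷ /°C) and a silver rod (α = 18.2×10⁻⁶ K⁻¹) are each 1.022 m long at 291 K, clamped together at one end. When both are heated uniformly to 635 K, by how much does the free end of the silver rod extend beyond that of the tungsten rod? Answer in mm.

ΔT = 344 K
tungsten: ΔL = 42.4×10⁻⁷ × 1.022 m × 344 = 1.4906×10⁻³ m = 1.4906 mm
silver: ΔL = 18.2×10⁻⁶ × 1.022 m × 344 = 6.3985×10⁻³ m = 6.3985 mm
difference = 6.3985 − 1.4906 = 4.9079 mm

4.91 mm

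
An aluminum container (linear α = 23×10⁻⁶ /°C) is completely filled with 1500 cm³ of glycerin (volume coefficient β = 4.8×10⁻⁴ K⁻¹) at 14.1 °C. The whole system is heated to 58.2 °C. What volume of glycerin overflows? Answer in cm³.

27.2 cm³

The container also expands: β_container ≈ 3α = 6.9×10⁻⁵ /K
Net overflow = V₀(β_liq − 3α_cont)ΔT
β − 3α = 4.80×10⁻⁴ − 6.9×10⁻⁵ = 4.11×10⁻⁴ /K; ΔT = 44.1 K
ΔV = 1500 × 4.11×10⁻⁴ × 44.1 = 27.2 cm³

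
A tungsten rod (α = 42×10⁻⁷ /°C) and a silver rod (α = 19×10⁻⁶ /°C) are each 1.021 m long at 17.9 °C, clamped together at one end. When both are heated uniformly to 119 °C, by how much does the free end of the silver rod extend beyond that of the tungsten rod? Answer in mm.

1.53 mm

ΔT = 101.1 K
tungsten: ΔL = 42×10⁻⁷ × 1.021 m × 101.1 = 4.3354×10⁻⁴ m = 0.43354 mm
silver: ΔL = 19×10⁻⁶ × 1.021 m × 101.1 = 1.9612×10⁻³ m = 1.9612 mm
difference = 1.9612 − 0.43354 = 1.52766 mm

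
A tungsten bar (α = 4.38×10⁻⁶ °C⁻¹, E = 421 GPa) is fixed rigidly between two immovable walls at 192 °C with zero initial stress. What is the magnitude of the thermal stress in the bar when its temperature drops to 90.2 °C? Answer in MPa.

σ = 188 MPa

Fully constrained: the free strain ε = αΔT is blocked, so σ = Eε = EαΔT.
|ΔT| = 101.8 K
σ = 421×10⁹ × 4.38×10⁻⁶ × 101.8 = 1.88×10⁸ Pa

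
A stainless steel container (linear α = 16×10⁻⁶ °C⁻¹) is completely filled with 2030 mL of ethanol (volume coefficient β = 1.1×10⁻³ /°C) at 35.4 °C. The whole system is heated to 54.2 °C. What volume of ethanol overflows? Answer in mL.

The container also expands: β_container ≈ 3α = 4.8×10⁻⁵ /K
Net overflow = V₀(β_liq − 3α_cont)ΔT
β − 3α = 1.10×10⁻³ − 4.8×10⁻⁵ = 1.052×10⁻³ /K; ΔT = 18.8 K
ΔV = 2030 × 1.052×10⁻³ × 18.8 = 40.1 mL

40.1 mL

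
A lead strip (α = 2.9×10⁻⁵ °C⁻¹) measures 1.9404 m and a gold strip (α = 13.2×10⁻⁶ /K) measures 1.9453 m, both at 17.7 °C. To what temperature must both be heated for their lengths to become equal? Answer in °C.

Equal length when α₁L₁ΔT − α₂L₂ΔT = L₂ − L₁ = 4.90×10⁻³ m
α₁L₁ = 5.62716×10⁻⁵, α₂L₂ = 2.567796×10⁻⁵ → Δ(αL) = 3.059364×10⁻⁵ m/K
ΔT = 4.90×10⁻³ / 3.059364×10⁻⁵ = 160.164 K, so T = 17.7 + 160.164 = 177.864 °C

T = 177.9 °C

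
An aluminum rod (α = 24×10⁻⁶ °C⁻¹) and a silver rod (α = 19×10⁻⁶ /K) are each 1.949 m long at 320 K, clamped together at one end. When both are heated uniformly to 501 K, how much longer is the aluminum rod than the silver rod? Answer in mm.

1.76 mm

ΔT = 181 K
aluminum: ΔL = 24×10⁻⁶ × 1.949 m × 181 = 8.4665×10⁻³ m = 8.4665 mm
silver: ΔL = 19×10⁻⁶ × 1.949 m × 181 = 6.7026×10⁻³ m = 6.7026 mm
difference = 8.4665 − 6.7026 = 1.7639 mm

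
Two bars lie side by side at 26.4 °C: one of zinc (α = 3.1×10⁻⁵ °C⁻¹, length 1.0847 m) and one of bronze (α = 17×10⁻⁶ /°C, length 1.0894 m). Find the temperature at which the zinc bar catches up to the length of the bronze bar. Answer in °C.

T = 337.5 °C

L₁(1 + α₁ΔT) = L₂(1 + α₂ΔT) ⇒ ΔT = (L₂ − L₁)/(α₁L₁ − α₂L₂)
L₂ − L₁ = 1.0894 − 1.0847 = 4.70×10⁻³ m
α₁L₁ − α₂L₂ = 3.1×10⁻⁵×1.0847 − 17×10⁻⁶×1.0894 = 1.51059×10⁻⁵ m/K
ΔT = 4.70×10⁻³ / 1.51059×10⁻⁵ = 311.137 K
T = 26.4 + 311.137 = 337.537 °C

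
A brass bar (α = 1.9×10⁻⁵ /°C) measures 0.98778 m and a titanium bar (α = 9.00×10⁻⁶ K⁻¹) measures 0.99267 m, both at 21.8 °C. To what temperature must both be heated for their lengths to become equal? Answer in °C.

T = 519.1 °C

L₁(1 + α₁ΔT) = L₂(1 + α₂ΔT) ⇒ ΔT = (L₂ − L₁)/(α₁L₁ − α₂L₂)
L₂ − L₁ = 0.99267 − 0.98778 = 4.89×10⁻³ m
α₁L₁ − α₂L₂ = 1.9×10⁻⁵×0.98778 − 9.00×10⁻⁶×0.99267 = 9.83379×10⁻⁶ m/K
ΔT = 4.89×10⁻³ / 9.83379×10⁻⁶ = 497.265 K
T = 21.8 + 497.265 = 519.065 °C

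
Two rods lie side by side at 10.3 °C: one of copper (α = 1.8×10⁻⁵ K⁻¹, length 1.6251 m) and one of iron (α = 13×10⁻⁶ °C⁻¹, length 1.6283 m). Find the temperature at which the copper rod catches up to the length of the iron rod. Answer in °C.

Equal length when α₁L₁ΔT − α₂L₂ΔT = L₂ − L₁ = 3.20×10⁻³ m
α₁L₁ = 2.92518×10⁻⁵, α₂L₂ = 2.11679×10⁻⁵ → Δ(αL) = 8.0839×10⁻⁶ m/K
ΔT = 3.20×10⁻³ / 8.0839×10⁻⁶ = 395.849 K, so T = 10.3 + 395.849 = 406.149 °C

T = 406.1 °C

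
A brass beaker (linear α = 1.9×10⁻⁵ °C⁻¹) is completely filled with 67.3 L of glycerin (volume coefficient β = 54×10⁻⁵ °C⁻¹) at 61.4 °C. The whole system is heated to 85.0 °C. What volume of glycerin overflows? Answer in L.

The beaker also expands: β_container ≈ 3α = 5.7×10⁻⁵ /K
Net overflow = V₀(β_liq − 3α_cont)ΔT
β − 3α = 5.40×10⁻⁴ − 5.7×10⁻⁵ = 4.83×10⁻⁴ /K; ΔT = 23.6 K
ΔV = 67.3 × 4.83×10⁻⁴ × 23.6 = 0.767 L

0.767 L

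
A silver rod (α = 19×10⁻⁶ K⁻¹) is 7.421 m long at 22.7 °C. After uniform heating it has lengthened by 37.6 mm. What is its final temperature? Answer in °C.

ΔL = αL₀ΔT ⇒ ΔT = ΔL / (αL₀)
ΔT = 37.6×10⁻³ m / (19×10⁻⁶ × 7.421 m) = 266.67 K
T = 22.7 + 266.67 = 289.37 °C

T = 289 °C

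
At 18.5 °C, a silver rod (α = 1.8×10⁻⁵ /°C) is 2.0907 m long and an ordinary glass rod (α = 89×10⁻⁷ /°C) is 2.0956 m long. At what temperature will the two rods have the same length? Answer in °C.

T = 276.6 °C

L₁(1 + α₁ΔT) = L₂(1 + α₂ΔT) ⇒ ΔT = (L₂ − L₁)/(α₁L₁ − α₂L₂)
L₂ − L₁ = 2.0956 − 2.0907 = 4.90×10⁻³ m
α₁L₁ − α₂L₂ = 1.8×10⁻⁵×2.0907 − 89×10⁻⁷×2.0956 = 1.898176×10⁻⁵ m/K
ΔT = 4.90×10⁻³ / 1.898176×10⁻⁵ = 258.143 K
T = 18.5 + 258.143 = 276.643 °C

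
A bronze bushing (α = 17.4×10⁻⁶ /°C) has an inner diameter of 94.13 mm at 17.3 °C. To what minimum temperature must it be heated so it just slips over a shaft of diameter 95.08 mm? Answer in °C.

T = 597 °C

Required Δd = 95.08 − 94.13 = 0.95 mm
Δd = αd₀ΔT ⇒ ΔT = Δd/(αd₀) = 0.95 / (17.4×10⁻⁶ × 94.13) = 580.02 K
T_min = 17.3 + 580.02 = 597.32 °C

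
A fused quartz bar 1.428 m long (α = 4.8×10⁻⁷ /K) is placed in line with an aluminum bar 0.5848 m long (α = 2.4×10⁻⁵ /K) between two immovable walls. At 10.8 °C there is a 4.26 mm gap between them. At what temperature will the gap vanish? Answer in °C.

Gap closes when ΔL₁ + ΔL₂ = 4.26 mm = 4.26×10⁻³ m
(α₁L₁ + α₂L₂)ΔT = g
α₁L₁ + α₂L₂ = 4.8×10⁻⁷×1.428 + 2.4×10⁻⁵×0.5848 = 1.472064×10⁻⁵ m/K
ΔT = 4.26×10⁻³ / 1.472064×10⁻⁵ = 289.39 K
T = 10.8 + 289.39 = 300.19 °C

T = 300 °C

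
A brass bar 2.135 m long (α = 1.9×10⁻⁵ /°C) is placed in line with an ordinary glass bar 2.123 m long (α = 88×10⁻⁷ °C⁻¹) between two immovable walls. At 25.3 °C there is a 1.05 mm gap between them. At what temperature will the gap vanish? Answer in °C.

Gap closes when ΔL₁ + ΔL₂ = 1.05 mm = 1.05×10⁻³ m
(α₁L₁ + α₂L₂)ΔT = g
α₁L₁ + α₂L₂ = 1.9×10⁻⁵×2.135 + 88×10⁻⁷×2.123 = 5.92474×10⁻⁵ m/K
ΔT = 1.05×10⁻³ / 5.92474×10⁻⁵ = 17.722 K
T = 25.3 + 17.722 = 43.022 °C

T = 43.0 °C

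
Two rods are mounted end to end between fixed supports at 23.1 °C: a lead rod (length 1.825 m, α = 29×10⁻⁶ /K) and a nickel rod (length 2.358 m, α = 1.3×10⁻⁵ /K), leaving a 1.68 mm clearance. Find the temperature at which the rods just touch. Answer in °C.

T = 43.2 °C

Gap closes when ΔL₁ + ΔL₂ = 1.68 mm = 1.68×10⁻³ m
(α₁L₁ + α₂L₂)ΔT = g
α₁L₁ + α₂L₂ = 29×10⁻⁶×1.825 + 1.3×10⁻⁵×2.358 = 8.3579×10⁻⁵ m/K
ΔT = 1.68×10⁻³ / 8.3579×10⁻⁵ = 20.101 K
T = 23.1 + 20.101 = 43.201 °C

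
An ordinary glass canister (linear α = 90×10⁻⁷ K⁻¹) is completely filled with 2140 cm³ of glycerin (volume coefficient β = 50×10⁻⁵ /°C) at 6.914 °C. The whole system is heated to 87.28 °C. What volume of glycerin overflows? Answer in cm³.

81.3 cm³

The canister also expands: β_container ≈ 3α = 2.7×10⁻⁵ /K
Net overflow = V₀(β_liq − 3α_cont)ΔT
β − 3α = 5.00×10⁻⁴ − 2.7×10⁻⁵ = 4.73×10⁻⁴ /K; ΔT = 80.366 K
ΔV = 2140 × 4.73×10⁻⁴ × 80.366 = 81.3 cm³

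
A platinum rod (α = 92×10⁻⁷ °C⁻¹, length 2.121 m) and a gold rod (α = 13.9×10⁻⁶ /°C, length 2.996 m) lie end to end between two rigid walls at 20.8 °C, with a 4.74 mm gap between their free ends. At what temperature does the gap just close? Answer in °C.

T = 98.3 °C

Gap closes when ΔL₁ + ΔL₂ = 4.74 mm = 4.74×10⁻³ m
(α₁L₁ + α₂L₂)ΔT = g
α₁L₁ + α₂L₂ = 92×10⁻⁷×2.121 + 13.9×10⁻⁶×2.996 = 6.11576×10⁻⁵ m/K
ΔT = 4.74×10⁻³ / 6.11576×10⁻⁵ = 77.505 K
T = 20.8 + 77.505 = 98.305 °C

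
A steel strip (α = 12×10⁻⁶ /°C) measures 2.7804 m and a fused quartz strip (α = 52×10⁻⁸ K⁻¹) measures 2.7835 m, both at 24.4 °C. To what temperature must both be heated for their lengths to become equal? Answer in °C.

T = 121.5 °C

Equal length when α₁L₁ΔT − α₂L₂ΔT = L₂ − L₁ = 3.10×10⁻³ m
α₁L₁ = 3.33648×10⁻⁵, α₂L₂ = 1.44742×10⁻⁶ → Δ(αL) = 3.191738×10⁻⁵ m/K
ΔT = 3.10×10⁻³ / 3.191738×10⁻⁵ = 97.126 K, so T = 24.4 + 97.126 = 121.526 °C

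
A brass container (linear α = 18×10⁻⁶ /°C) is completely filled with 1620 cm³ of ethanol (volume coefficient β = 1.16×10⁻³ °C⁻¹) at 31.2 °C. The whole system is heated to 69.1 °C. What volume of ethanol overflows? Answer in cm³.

67.9 cm³

The container also expands: β_container ≈ 3α = 5.4×10⁻⁵ /K
Net overflow = V₀(β_liq − 3α_cont)ΔT
β − 3α = 1.16×10⁻³ − 5.4×10⁻⁵ = 1.106×10⁻³ /K; ΔT = 37.9 K
ΔV = 1620 × 1.106×10⁻³ × 37.9 = 67.9 cm³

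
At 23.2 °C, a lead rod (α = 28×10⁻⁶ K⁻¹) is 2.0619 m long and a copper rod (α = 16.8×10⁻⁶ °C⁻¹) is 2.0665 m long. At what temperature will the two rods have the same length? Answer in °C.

L₁(1 + α₁ΔT) = L₂(1 + α₂ΔT) ⇒ ΔT = (L₂ − L₁)/(α₁L₁ − α₂L₂)
L₂ − L₁ = 2.0665 − 2.0619 = 4.60×10⁻³ m
α₁L₁ − α₂L₂ = 28×10⁻⁶×2.0619 − 16.8×10⁻⁶×2.0665 = 2.3016×10⁻⁵ m/K
ΔT = 4.60×10⁻³ / 2.3016×10⁻⁵ = 199.861 K
T = 23.2 + 199.861 = 223.061 °C

T = 223.1 °C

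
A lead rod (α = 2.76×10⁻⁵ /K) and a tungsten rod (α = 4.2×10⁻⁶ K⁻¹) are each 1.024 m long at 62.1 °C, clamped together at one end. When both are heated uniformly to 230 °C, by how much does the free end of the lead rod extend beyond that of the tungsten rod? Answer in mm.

ΔT = 167.9 K
lead: ΔL = 2.76×10⁻⁵ × 1.024 m × 167.9 = 4.7453×10⁻³ m = 4.7453 mm
tungsten: ΔL = 4.2×10⁻⁶ × 1.024 m × 167.9 = 7.2210×10⁻⁴ m = 0.72210 mm
difference = 4.7453 − 0.72210 = 4.0232 mm

4.02 mm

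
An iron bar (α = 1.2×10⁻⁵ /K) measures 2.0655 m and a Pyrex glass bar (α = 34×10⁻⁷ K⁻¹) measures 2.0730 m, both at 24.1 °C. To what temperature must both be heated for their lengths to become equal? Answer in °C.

L₁(1 + α₁ΔT) = L₂(1 + α₂ΔT) ⇒ ΔT = (L₂ − L₁)/(α₁L₁ − α₂L₂)
L₂ − L₁ = 2.0730 − 2.0655 = 7.50×10⁻³ m
α₁L₁ − α₂L₂ = 1.2×10⁻⁵×2.0655 − 34×10⁻⁷×2.0730 = 1.77378×10⁻⁵ m/K
ΔT = 7.50×10⁻³ / 1.77378×10⁻⁵ = 422.826 K
T = 24.1 + 422.826 = 446.926 °C

T = 446.9 °C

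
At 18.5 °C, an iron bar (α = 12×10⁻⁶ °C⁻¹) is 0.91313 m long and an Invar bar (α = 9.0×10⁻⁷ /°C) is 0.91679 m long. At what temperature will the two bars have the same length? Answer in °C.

T = 379.7 °C

Equal length when α₁L₁ΔT − α₂L₂ΔT = L₂ − L₁ = 3.66×10⁻³ m
α₁L₁ = 1.095756×10⁻⁵, α₂L₂ = 8.25111×10⁻⁷ → Δ(αL) = 1.0132449×10⁻⁵ m/K
ΔT = 3.66×10⁻³ / 1.0132449×10⁻⁵ = 361.216 K, so T = 18.5 + 361.216 = 379.716 °C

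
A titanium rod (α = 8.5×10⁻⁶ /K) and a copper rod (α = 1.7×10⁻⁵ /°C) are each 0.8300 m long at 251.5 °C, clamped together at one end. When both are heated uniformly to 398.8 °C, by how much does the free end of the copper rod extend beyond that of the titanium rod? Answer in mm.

1.04 mm

ΔT = 147.3 K
titanium: ΔL = 8.5×10⁻⁶ × 0.8300 m × 147.3 = 1.0392×10⁻³ m = 1.0392 mm
copper: ΔL = 1.7×10⁻⁵ × 0.8300 m × 147.3 = 2.0784×10⁻³ m = 2.0784 mm
difference = 2.0784 − 1.0392 = 1.0392 mm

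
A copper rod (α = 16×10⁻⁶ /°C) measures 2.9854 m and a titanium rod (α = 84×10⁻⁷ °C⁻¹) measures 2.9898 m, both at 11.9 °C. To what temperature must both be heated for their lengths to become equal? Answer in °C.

T = 206.1 °C

L₁(1 + α₁ΔT) = L₂(1 + α₂ΔT) ⇒ ΔT = (L₂ − L₁)/(α₁L₁ − α₂L₂)
L₂ − L₁ = 2.9898 − 2.9854 = 4.40×10⁻³ m
α₁L₁ − α₂L₂ = 16×10⁻⁶×2.9854 − 84×10⁻⁷×2.9898 = 2.265208×10⁻⁵ m/K
ΔT = 4.40×10⁻³ / 2.265208×10⁻⁵ = 194.243 K
T = 11.9 + 194.243 = 206.143 °C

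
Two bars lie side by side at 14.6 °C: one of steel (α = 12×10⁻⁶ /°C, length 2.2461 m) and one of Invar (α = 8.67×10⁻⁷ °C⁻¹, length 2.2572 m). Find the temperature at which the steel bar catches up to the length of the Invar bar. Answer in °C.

T = 458.7 °C

L₁(1 + α₁ΔT) = L₂(1 + α₂ΔT) ⇒ ΔT = (L₂ − L₁)/(α₁L₁ − α₂L₂)
L₂ − L₁ = 2.2572 − 2.2461 = 1.11×10⁻² m
α₁L₁ − α₂L₂ = 12×10⁻⁶×2.2461 − 8.67×10⁻⁷×2.2572 = 2.49962076×10⁻⁵ m/K
ΔT = 1.11×10⁻² / 2.49962076×10⁻⁵ = 444.067 K
T = 14.6 + 444.067 = 458.667 °C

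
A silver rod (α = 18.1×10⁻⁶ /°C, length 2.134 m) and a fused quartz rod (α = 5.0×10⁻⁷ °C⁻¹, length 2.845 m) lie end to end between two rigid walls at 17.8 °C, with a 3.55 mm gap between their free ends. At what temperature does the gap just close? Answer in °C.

T = 106 °C

α₁L₁ = 3.86254×10⁻⁵ m/K, α₂L₂ = 1.4225×10⁻⁶ m/K → total 4.00479×10⁻⁵ m/K
ΔT = g/(α₁L₁+α₂L₂) = 3.55×10⁻³ / 4.00479×10⁻⁵ = 88.64 K
T = 17.8 + 88.64 = 106.44 °C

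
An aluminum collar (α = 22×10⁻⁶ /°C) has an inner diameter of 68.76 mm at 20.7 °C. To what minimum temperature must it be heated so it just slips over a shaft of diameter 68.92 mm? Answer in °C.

Required Δd = 68.92 − 68.76 = 0.16 mm
Δd = αd₀ΔT ⇒ ΔT = Δd/(αd₀) = 0.16 / (22×10⁻⁶ × 68.76) = 105.77 K
T_min = 20.7 + 105.77 = 126.47 °C

T = 126 °C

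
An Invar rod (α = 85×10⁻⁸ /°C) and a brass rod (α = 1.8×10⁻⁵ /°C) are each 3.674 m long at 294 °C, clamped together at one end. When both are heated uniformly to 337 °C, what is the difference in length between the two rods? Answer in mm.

2.71 mm

ΔT = 43 K
Invar: ΔL = 85×10⁻⁸ × 3.674 m × 43 = 1.3428×10⁻⁴ m = 0.13428 mm
brass: ΔL = 1.8×10⁻⁵ × 3.674 m × 43 = 2.8437×10⁻³ m = 2.8437 mm
difference = 2.8437 − 0.13428 = 2.70942 mm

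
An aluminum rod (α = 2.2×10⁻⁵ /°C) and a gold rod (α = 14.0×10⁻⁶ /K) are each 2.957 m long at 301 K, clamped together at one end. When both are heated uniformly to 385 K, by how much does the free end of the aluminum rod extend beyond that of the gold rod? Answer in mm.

ΔT = 84 K
aluminum: ΔL = 2.2×10⁻⁵ × 2.957 m × 84 = 5.4645×10⁻³ m = 5.4645 mm
gold: ΔL = 14.0×10⁻⁶ × 2.957 m × 84 = 3.4774×10⁻³ m = 3.4774 mm
difference = 5.4645 − 3.4774 = 1.9871 mm

1.99 mm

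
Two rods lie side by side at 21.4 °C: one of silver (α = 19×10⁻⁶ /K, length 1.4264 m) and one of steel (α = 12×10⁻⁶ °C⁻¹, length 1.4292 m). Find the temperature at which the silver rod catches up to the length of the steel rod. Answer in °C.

L₁(1 + α₁ΔT) = L₂(1 + α₂ΔT) ⇒ ΔT = (L₂ − L₁)/(α₁L₁ − α₂L₂)
L₂ − L₁ = 1.4292 − 1.4264 = 2.80×10⁻³ m
α₁L₁ − α₂L₂ = 19×10⁻⁶×1.4264 − 12×10⁻⁶×1.4292 = 9.9512×10⁻⁶ m/K
ΔT = 2.80×10⁻³ / 9.9512×10⁻⁶ = 281.373 K
T = 21.4 + 281.373 = 302.773 °C

T = 302.8 °C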